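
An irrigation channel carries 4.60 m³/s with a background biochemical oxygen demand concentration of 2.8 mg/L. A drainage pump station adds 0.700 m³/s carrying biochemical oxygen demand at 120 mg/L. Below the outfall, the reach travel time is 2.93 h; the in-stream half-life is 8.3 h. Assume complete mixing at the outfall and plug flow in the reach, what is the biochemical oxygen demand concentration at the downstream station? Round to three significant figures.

14.3 mg/L

Mixed concentration C = ΣQC/ΣQ = (4.600·2.800 + 0.7000·120.0) / 5.300 = 96.88/5.300 = 18.28 mg/L.
Half-life 8.3 h → k = ln 2 / 8.3 = 0.08351 h⁻¹ = 2.004 d⁻¹.
After decay, C = 18.28 × e^(−kt) = 18.28 × 0.7829 = 14.31 mg/L.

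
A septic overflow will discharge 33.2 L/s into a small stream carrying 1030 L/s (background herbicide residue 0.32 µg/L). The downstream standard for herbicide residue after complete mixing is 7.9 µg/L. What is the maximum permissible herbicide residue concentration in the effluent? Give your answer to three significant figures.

At the limit, (Qr·Cr + Qe·Cₑ)/(Qr + Qe) = 7.9:
Cₑ = (1063·7.9 − 1030·0.3200) / 33.20 = 243.1 µg/L.

243 µg/L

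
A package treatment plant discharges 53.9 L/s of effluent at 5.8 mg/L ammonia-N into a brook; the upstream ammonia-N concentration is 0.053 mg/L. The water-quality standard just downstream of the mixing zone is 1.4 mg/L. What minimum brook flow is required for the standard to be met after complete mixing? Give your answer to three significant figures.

Set C_mix = 1.4: (Q·0.05300 + 53.90·5.800) / (Q + 53.90) = 1.4
→ Q = 53.90·(5.800 − 1.4)/(1.4 − 0.05300) = 176.1 L/s.

176 L/s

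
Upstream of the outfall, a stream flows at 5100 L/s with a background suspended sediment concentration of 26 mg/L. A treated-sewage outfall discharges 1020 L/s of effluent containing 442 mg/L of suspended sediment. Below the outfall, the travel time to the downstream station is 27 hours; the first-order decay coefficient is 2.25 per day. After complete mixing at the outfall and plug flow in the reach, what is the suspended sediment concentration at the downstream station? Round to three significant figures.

7.58 mg/L

Flow-weighted average: C = (5100·26.00 + 1020·442.0) / 6120 = 583400/6120 = 95.33 mg/L.
Decay over the reach: 95.33·exp(−kt) = 95.33·0.07956 = 7.585 mg/L.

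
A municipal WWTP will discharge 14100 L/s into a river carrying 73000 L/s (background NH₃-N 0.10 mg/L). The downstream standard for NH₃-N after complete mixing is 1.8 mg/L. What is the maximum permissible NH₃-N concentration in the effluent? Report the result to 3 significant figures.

At the limit, (Qr·Cr + Qe·Cₑ)/(Qr + Qe) = 1.8:
Cₑ = (87100·1.8 − 73000·0.1000) / 14100 = 10.60 mg/L.

10.6 mg/L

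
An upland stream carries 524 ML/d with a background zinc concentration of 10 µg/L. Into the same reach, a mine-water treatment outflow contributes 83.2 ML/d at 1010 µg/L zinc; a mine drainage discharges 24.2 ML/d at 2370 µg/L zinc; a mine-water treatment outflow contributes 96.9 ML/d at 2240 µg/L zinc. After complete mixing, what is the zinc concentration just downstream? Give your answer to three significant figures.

Conservation of mass: C = (524.0·10.00 + 83.20·1010 + 24.20·2370 + 96.90·2240) / 728.3 = 363700/728.3 = 499.4 µg/L.

499 µg/L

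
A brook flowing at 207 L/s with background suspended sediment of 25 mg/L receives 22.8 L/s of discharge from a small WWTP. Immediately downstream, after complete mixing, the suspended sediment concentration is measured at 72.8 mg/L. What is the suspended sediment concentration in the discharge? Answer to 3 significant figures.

Mass balance: 207.0·25.00 + 22.80·Cₑ = 229.8·72.80
→ Cₑ = (229.8·72.80 − 207.0·25.00) / 22.80 = 506.8 mg/L.

507 mg/L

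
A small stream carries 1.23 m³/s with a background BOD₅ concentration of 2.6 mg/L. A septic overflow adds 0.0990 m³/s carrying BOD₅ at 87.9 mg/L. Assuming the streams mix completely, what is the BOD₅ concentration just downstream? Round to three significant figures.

8.95 mg/L

After mixing, C = (1.230·2.600 + 0.09900·87.90) / 1.329 = 11.90/1.329 = 8.954 mg/L.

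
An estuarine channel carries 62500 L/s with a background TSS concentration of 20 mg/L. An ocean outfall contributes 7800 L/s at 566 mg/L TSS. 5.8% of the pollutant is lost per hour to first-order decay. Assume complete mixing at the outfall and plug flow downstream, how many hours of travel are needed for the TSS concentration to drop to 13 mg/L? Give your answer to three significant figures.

30.5 h

Conservation of mass: C = (62500·20.00 + 7800·566.0) / 70300 = 5665000/70300 = 80.58 mg/L.
5.8%/h lost → k = −ln(1 − 0.058) = 0.05975 h⁻¹.
80.58·exp(−k·t) = 13 → t = ln(80.58/13)/k = 109900 s = 30.53 h.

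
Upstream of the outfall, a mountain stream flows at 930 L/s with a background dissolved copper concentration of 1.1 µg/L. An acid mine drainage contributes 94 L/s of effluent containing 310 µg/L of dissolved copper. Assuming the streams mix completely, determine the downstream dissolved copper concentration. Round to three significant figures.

Mixed concentration C = ΣQC/ΣQ = (930.0·1.100 + 94.00·310.0) / 1024 = 30160/1024 = 29.46 µg/L.

29.5 µg/L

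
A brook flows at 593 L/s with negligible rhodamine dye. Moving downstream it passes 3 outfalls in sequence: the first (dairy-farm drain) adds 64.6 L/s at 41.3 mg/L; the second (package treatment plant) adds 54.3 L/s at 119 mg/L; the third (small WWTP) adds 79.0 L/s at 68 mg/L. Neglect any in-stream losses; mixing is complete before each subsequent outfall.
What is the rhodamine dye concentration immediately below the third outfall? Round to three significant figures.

Below outfall 1: Q → 657.6 L/s, C = (593.0·0 + 64.60·41.30)/657.6 = 4.057 mg/L.
Below outfall 2: Q → 711.9 L/s, C = (657.6·4.057 + 54.30·119.0)/711.9 = 12.82 mg/L.
Below outfall 3: Q → 790.9 L/s, C = (711.9·12.82 + 79.00·68.00)/790.9 = 18.34 mg/L.

18.3 mg/L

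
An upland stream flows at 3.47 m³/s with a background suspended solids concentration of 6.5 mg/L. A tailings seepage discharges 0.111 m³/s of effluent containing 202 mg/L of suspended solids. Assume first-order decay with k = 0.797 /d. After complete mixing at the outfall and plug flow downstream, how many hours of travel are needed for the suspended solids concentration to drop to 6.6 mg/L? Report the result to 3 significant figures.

19.4 h

Conservation of mass: C = (3.470·6.500 + 0.1110·202.0) / 3.581 = 44.98/3.581 = 12.56 mg/L.
12.56·exp(−k·t) = 6.6 → t = ln(12.56/6.6)/k = 69750 s = 19.38 h.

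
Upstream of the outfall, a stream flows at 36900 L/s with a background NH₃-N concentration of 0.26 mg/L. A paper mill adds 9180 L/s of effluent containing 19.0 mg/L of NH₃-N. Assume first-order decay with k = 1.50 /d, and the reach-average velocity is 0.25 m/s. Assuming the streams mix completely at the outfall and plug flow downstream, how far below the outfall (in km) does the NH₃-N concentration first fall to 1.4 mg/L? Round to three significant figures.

15.1 km

Conservation of mass: C = (36900·0.2600 + 9180·19.00) / 46080 = 184000/46080 = 3.993 mg/L.
Set 3.993·exp(−k·t) = 1.4 → t = ln(3.993/1.4)/k = 60370 s = 16.77 h.
Distance = v·t = 0.25·60370 = 15090 m = 15.09 km.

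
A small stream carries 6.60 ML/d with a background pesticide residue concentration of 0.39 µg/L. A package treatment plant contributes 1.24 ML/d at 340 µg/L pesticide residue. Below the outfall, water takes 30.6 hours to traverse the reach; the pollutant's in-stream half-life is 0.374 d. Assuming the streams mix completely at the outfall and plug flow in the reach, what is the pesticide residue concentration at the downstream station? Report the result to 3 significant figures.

Mixed concentration C = ΣQC/ΣQ = (6.600·0.3900 + 1.240·340.0) / 7.840 = 424.2/7.840 = 54.10 µg/L.
Half-life 0.374 d → k = ln 2 / 0.374 = 1.853 d⁻¹.
Applying C = C₀e^(−kt): 54.10 × 0.09414 = 5.093 µg/L.

5.09 µg/L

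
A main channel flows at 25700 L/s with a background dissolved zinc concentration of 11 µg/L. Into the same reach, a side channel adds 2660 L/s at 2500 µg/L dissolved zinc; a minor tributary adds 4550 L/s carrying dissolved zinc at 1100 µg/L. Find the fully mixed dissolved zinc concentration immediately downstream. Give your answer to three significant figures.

Mixed concentration C = ΣQC/ΣQ = (25700·11.00 + 2660·2500 + 4550·1100) / 32910 = 11940000/32910 = 362.7 µg/L.

363 µg/L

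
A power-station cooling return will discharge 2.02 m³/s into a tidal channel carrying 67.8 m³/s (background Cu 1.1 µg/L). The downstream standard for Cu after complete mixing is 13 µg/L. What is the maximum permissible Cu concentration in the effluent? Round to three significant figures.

At the limit, (Qr·Cr + Qe·Cₑ)/(Qr + Qe) = 13:
Cₑ = (69.82·13 − 67.80·1.100) / 2.020 = 412.4 µg/L.

412 µg/L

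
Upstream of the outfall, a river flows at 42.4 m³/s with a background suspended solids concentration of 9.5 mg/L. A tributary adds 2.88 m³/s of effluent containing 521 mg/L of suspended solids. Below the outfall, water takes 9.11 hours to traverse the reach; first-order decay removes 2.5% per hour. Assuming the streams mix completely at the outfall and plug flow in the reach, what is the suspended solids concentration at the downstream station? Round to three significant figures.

Mass balance: C = (42.40·9.500 + 2.880·521.0) / 45.28 = 1903/45.28 = 42.03 mg/L.
2.5%/h lost → k = −ln(1 − 0.025) = 0.02532 h⁻¹.
After decay, C = 42.03 × e^(−kt) = 42.03 × 0.7940 = 33.38 mg/L.

33.4 mg/L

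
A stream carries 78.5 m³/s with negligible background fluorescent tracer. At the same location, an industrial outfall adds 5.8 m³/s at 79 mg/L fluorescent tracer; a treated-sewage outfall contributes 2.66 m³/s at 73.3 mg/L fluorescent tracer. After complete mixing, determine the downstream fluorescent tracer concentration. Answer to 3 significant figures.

Conservation of mass: C = (78.50·0 + 5.800·79.00 + 2.660·73.30) / 86.96 = 653.2/86.96 = 7.511 mg/L.

7.51 mg/L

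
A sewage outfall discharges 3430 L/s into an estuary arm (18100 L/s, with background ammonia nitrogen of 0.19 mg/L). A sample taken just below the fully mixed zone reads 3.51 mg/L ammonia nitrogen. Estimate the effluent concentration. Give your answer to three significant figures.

Mass balance: 18100·0.1900 + 3430·Cₑ = 21530·3.510
→ Cₑ = (21530·3.510 − 18100·0.1900) / 3430 = 21.03 mg/L.

21.0 mg/L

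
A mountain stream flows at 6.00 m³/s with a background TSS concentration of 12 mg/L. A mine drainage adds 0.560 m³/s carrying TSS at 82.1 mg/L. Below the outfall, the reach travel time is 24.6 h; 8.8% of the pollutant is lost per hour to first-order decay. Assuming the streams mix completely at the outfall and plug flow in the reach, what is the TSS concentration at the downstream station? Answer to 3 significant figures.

1.87 mg/L

After mixing, C = (6.000·12.00 + 0.5600·82.10) / 6.560 = 118.0/6.560 = 17.98 mg/L.
8.8%/h lost → k = −ln(1 − 0.088) = 0.09212 h⁻¹.
After decay, C = 17.98 × e^(−kt) = 17.98 × 0.1037 = 1.865 mg/L.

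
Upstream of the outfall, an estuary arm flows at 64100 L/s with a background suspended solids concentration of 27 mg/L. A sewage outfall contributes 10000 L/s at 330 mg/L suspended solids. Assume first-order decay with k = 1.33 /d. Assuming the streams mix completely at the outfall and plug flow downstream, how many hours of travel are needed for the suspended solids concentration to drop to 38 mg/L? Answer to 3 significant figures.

Mass balance: C = (64100·27.00 + 10000·330.0) / 74100 = 5031000/74100 = 67.89 mg/L.
67.89·exp(−k·t) = 38 → t = ln(67.89/38)/k = 37700 s = 10.47 h.

10.5 h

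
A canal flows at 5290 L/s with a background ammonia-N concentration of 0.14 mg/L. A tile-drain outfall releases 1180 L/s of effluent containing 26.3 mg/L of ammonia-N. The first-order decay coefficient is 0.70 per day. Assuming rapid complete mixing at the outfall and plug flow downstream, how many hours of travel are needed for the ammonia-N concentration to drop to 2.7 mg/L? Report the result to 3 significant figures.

20.5 h

After mixing, C = (5290·0.1400 + 1180·26.30) / 6470 = 31770/6470 = 4.911 mg/L.
4.911·exp(−k·t) = 2.7 → t = ln(4.911/2.7)/k = 73840 s = 20.51 h.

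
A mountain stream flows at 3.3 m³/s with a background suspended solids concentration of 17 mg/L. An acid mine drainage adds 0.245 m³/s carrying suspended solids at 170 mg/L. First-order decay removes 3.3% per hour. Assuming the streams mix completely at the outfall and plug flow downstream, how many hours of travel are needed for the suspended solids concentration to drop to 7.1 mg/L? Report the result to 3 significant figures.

Mixed concentration C = ΣQC/ΣQ = (3.300·17.00 + 0.2450·170.0) / 3.545 = 97.75/3.545 = 27.57 mg/L.
3.3%/h lost → k = −ln(1 − 0.033) = 0.03356 h⁻¹.
27.57·exp(−k·t) = 7.1 → t = ln(27.57/7.1)/k = 145600 s = 40.43 h.

40.4 h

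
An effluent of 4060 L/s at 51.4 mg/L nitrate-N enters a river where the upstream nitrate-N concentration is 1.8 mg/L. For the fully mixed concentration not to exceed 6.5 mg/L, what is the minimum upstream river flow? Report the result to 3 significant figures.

Set C_mix = 6.5: (Q·1.800 + 4060·51.40) / (Q + 4060) = 6.5
→ Q = 4060·(51.40 − 6.5)/(6.5 − 1.800) = 38790 L/s.

38800 L/s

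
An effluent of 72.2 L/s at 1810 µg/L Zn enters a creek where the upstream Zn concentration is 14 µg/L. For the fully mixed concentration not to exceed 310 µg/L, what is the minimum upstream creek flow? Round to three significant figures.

366 L/s

Set C_mix = 310: (Q·14.00 + 72.20·1810) / (Q + 72.20) = 310
→ Q = 72.20·(1810 − 310)/(310 − 14.00) = 365.9 L/s.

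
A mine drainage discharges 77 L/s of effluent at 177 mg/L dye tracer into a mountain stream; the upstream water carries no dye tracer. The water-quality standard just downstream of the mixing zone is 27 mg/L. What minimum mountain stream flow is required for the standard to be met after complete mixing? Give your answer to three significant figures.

428 L/s

Set C_mix = 27: (Q·0 + 77.00·177.0) / (Q + 77.00) = 27
→ Q = 77.00·(177.0 − 27)/(27 − 0) = 427.8 L/s.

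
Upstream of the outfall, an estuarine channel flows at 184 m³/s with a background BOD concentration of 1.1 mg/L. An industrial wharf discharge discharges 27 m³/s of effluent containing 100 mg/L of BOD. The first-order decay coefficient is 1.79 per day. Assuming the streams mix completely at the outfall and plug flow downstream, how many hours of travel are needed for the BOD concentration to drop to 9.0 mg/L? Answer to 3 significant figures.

Mixed concentration C = ΣQC/ΣQ = (184.0·1.100 + 27.00·100.0) / 211.0 = 2902/211.0 = 13.76 mg/L.
13.76·exp(−k·t) = 9.0 → t = ln(13.76/9.0)/k = 20480 s = 5.688 h.

5.69 h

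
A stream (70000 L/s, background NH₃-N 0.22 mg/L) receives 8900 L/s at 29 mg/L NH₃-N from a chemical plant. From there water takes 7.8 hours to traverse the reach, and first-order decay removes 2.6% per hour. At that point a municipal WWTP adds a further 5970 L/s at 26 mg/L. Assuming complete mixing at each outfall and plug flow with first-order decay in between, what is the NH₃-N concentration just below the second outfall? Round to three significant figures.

Mass balance: C = (70000·0.2200 + 8900·29.00) / 78900 = 273500/78900 = 3.466 mg/L; combined flow 78900 L/s.
2.6%/h lost → k = −ln(1 − 0.026) = 0.02634 h⁻¹.
Applying C = C₀e^(−kt): 3.466 × 0.8143 = 2.823 mg/L.
At the second outfall, C = (78900·2.823 + 5970·26.00) / (78900 + 5970) = 4.453 mg/L.

4.45 mg/L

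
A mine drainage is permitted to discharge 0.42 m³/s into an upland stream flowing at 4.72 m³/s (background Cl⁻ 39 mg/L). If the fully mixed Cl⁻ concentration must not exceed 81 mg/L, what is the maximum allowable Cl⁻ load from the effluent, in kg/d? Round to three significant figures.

20100 kg/d

Mass balance at the limit: 4.720·39.00 + 0.4200·Cₑ = 5.140·81 → Cₑ = 553.0 mg/L.
Load = 0.4200 m³/s × 553.0 g/m³ × 86 400 s/d = 20070 kg/d.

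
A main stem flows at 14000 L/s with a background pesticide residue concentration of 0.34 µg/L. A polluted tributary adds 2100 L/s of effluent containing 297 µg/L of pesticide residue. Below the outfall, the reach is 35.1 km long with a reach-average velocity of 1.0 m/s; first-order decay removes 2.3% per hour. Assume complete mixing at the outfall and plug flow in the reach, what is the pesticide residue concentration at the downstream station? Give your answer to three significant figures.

31.1 µg/L

Flow-weighted average: C = (14000·0.3400 + 2100·297.0) / 16100 = 628500/16100 = 39.03 µg/L.
Travel time t = 35.1·1000 / 1.0 = 35100 s = 9.750 h.
2.3%/h lost → k = −ln(1 − 0.023) = 0.02327 h⁻¹.
Decay over the reach: 39.03·exp(−kt) = 39.03·0.7970 = 31.11 µg/L.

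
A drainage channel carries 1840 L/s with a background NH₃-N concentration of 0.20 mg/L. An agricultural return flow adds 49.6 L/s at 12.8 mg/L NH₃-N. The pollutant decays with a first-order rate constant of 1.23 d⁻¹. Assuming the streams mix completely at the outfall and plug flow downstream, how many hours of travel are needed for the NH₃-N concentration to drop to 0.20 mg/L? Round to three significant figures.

Conservation of mass: C = (1840·0.2000 + 49.60·12.80) / 1890 = 1003/1890 = 0.5307 mg/L.
0.5307·exp(−k·t) = 0.20 → t = ln(0.5307/0.20)/k = 68550 s = 19.04 h.

19.0 h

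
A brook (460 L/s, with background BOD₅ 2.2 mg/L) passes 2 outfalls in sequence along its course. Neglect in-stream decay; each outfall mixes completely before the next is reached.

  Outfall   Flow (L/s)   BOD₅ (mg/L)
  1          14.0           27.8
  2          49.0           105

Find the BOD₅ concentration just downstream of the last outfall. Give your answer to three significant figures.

After outfall 1: Q = 460.0 + 14.00 = 474.0 L/s; C = (460.0·2.200 + 14.00·27.80)/474.0 = 2.956 mg/L.
After outfall 2: Q = 474.0 + 49.00 = 523.0 L/s; C = (474.0·2.956 + 49.00·105.0)/523.0 = 12.52 mg/L.

12.5 mg/L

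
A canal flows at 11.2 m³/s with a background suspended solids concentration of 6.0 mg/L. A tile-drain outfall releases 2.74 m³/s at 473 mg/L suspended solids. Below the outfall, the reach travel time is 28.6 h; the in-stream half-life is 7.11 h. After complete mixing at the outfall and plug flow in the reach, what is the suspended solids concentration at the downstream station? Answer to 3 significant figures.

Mixed concentration C = ΣQC/ΣQ = (11.20·6.000 + 2.740·473.0) / 13.94 = 1363/13.94 = 97.79 mg/L.
Half-life 7.11 h → k = ln 2 / 7.11 = 0.09749 h⁻¹ = 2.340 d⁻¹.
Decay over the reach: 97.79·exp(−kt) = 97.79·0.06153 = 6.017 mg/L.

6.02 mg/L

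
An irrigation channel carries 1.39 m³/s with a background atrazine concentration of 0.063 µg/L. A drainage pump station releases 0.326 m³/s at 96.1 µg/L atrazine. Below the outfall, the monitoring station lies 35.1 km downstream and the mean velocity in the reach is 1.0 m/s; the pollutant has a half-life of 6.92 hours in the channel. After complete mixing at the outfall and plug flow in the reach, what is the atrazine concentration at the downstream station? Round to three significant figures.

6.89 µg/L

Mixed concentration C = ΣQC/ΣQ = (1.390·0.06300 + 0.3260·96.10) / 1.716 = 31.42/1.716 = 18.31 µg/L.
Travel time t = 35.1·1000 / 1.0 = 35100 s = 9.750 h.
Half-life 6.92 h → k = ln 2 / 6.92 = 0.1002 h⁻¹ = 2.404 d⁻¹.
After decay, C = 18.31 × e^(−kt) = 18.31 × 0.3766 = 6.894 µg/L.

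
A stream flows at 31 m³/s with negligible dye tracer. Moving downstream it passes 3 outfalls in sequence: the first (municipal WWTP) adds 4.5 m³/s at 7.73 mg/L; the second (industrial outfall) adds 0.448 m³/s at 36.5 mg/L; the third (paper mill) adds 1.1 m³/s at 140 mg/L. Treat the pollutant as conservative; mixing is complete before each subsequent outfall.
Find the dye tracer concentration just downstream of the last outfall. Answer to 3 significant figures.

5.54 mg/L

Outfall 1: combined Q = 35.50 m³/s; C = (31.00·0 + 4.500·7.730)/35.50 = 0.9799 mg/L.
Outfall 2: combined Q = 35.95 m³/s; C = (35.50·0.9799 + 0.4480·36.50)/35.95 = 1.423 mg/L.
Outfall 3: combined Q = 37.05 m³/s; C = (35.95·1.423 + 1.100·140.0)/37.05 = 5.537 mg/L.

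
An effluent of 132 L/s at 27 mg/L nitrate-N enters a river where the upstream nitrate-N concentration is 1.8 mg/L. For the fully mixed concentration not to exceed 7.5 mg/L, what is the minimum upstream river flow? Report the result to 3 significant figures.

452 L/s

Set C_mix = 7.5: (Q·1.800 + 132.0·27.00) / (Q + 132.0) = 7.5
→ Q = 132.0·(27.00 − 7.5)/(7.5 − 1.800) = 451.6 L/s.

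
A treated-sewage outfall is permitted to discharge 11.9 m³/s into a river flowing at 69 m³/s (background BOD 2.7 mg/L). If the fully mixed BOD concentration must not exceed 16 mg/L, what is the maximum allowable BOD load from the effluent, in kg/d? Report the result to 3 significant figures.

Mass balance at the limit: 69.00·2.700 + 11.90·Cₑ = 80.90·16 → Cₑ = 93.12 mg/L.
Load = 11.90 m³/s × 93.12 g/m³ × 86 400 s/d = 95740 kg/d.

95700 kg/d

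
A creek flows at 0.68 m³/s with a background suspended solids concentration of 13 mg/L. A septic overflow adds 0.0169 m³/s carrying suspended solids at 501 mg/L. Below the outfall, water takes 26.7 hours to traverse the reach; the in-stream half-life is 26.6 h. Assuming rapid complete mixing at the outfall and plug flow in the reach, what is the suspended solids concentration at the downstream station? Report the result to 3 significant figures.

After mixing, C = (0.6800·13.00 + 0.01690·501.0) / 0.6969 = 17.31/0.6969 = 24.83 mg/L.
Half-life 26.6 h → k = ln 2 / 26.6 = 0.02606 h⁻¹ = 0.6254 d⁻¹.
After decay, C = 24.83 × e^(−kt) = 24.83 × 0.4987 = 12.38 mg/L.

12.4 mg/L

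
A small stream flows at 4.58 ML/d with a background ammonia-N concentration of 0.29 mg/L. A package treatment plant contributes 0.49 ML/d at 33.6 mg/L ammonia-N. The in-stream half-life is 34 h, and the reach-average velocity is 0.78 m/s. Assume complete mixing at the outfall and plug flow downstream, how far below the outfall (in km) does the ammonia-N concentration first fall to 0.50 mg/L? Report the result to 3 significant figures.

268 km

Mixed concentration C = ΣQC/ΣQ = (4.580·0.2900 + 0.4900·33.60) / 5.070 = 17.79/5.070 = 3.509 mg/L.
Half-life 34 h → k = ln 2 / 34 = 0.02039 h⁻¹ = 0.4893 d⁻¹.
Set 3.509·exp(−k·t) = 0.50 → t = ln(3.509/0.50)/k = 344100 s = 95.58 h.
Distance = v·t = 0.78·344100 = 268400 m = 268.4 km.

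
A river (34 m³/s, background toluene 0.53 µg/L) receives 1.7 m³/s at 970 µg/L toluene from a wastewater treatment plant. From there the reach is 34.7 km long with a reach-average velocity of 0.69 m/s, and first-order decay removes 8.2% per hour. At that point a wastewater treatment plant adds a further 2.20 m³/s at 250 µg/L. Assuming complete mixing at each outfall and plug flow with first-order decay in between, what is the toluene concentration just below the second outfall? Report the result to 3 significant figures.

Conservation of mass: C = (34.00·0.5300 + 1.700·970.0) / 35.70 = 1667/35.70 = 46.70 µg/L; combined flow 35.70 m³/s.
Travel time t = 34.7·1000 / 0.69 = 50290 s = 13.97 h.
8.2%/h lost → k = −ln(1 − 0.082) = 0.08556 h⁻¹.
First-order decay: C = 46.70·exp(−k·t) = 46.70·0.3026 = 14.13 µg/L.
Second outfall: C = (35.70·14.13 + 2.200·250.0)/37.90 = 27.82 µg/L.

27.8 µg/L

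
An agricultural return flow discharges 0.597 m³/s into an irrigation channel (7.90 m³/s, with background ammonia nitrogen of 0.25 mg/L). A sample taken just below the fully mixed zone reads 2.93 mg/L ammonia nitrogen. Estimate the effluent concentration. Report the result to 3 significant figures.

38.4 mg/L

Mass balance: 7.900·0.2500 + 0.5970·Cₑ = 8.497·2.930
→ Cₑ = (8.497·2.930 − 7.900·0.2500) / 0.5970 = 38.39 mg/L.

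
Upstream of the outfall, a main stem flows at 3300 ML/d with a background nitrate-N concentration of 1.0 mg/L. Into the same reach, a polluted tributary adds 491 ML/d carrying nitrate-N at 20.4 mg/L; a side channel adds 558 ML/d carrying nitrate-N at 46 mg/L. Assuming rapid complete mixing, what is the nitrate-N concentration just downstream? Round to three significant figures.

Mass balance: C = (3300·1.000 + 491.0·20.40 + 558.0·46.00) / 4349 = 38980/4349 = 8.964 mg/L.

8.96 mg/L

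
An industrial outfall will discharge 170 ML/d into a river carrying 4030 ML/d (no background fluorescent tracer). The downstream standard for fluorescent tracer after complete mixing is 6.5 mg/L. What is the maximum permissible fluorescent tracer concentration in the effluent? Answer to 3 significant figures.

161 mg/L

At the limit, (Qr·Cr + Qe·Cₑ)/(Qr + Qe) = 6.5:
Cₑ = (4200·6.5 − 4030·0) / 170.0 = 160.6 mg/L.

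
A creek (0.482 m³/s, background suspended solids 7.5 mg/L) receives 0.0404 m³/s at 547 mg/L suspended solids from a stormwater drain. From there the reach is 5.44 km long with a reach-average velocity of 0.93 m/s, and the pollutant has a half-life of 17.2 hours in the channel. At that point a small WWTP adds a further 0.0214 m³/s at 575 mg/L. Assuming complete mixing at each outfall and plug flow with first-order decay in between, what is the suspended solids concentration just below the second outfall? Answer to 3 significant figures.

Mass balance: C = (0.4820·7.500 + 0.04040·547.0) / 0.5224 = 25.71/0.5224 = 49.22 mg/L; combined flow 0.5224 m³/s.
Travel time t = 5.44·1000 / 0.93 = 5849 s = 1.625 h.
Half-life 17.2 h → k = ln 2 / 17.2 = 0.04030 h⁻¹ = 0.9672 d⁻¹.
Decay over the reach: 49.22·exp(−kt) = 49.22·0.9366 = 46.10 mg/L.
Second outfall: C = (0.5224·46.10 + 0.02140·575.0)/0.5438 = 66.92 mg/L.

66.9 mg/L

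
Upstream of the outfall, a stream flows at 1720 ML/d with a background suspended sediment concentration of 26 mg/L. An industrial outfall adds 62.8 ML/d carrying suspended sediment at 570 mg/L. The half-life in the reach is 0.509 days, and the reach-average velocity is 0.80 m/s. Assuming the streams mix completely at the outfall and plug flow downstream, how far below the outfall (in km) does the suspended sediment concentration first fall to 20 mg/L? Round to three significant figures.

41.3 km

After mixing, C = (1720·26.00 + 62.80·570.0) / 1783 = 80520/1783 = 45.16 mg/L.
Half-life 0.509 d → k = ln 2 / 0.509 = 1.362 d⁻¹.
Set 45.16·exp(−k·t) = 20 → t = ln(45.16/20)/k = 51680 s = 14.36 h.
Distance = v·t = 0.80·51680 = 41340 m = 41.34 km.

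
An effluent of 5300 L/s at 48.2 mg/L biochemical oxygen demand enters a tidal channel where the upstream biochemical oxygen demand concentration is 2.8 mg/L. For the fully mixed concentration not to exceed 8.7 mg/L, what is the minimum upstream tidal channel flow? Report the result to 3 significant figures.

35500 L/s

Set C_mix = 8.7: (Q·2.800 + 5300·48.20) / (Q + 5300) = 8.7
→ Q = 5300·(48.20 − 8.7)/(8.7 − 2.800) = 35480 L/s.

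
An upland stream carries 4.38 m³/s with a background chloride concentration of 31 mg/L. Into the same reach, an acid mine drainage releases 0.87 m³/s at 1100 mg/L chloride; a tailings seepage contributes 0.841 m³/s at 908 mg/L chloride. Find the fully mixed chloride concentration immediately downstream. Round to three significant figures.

305 mg/L

Mixed concentration C = ΣQC/ΣQ = (4.380·31.00 + 0.8700·1100 + 0.8410·908.0) / 6.091 = 1856/6.091 = 304.8 mg/L.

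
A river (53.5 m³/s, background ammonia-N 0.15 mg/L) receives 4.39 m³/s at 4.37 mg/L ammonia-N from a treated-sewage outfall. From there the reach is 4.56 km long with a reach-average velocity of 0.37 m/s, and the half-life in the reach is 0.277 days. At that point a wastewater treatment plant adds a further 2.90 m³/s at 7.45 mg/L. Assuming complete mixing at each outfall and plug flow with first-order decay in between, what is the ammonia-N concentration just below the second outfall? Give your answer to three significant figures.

Mixed concentration C = ΣQC/ΣQ = (53.50·0.1500 + 4.390·4.370) / 57.89 = 27.21/57.89 = 0.4700 mg/L; combined flow 57.89 m³/s.
Travel time t = 4.56·1000 / 0.37 = 12320 s = 3.423 h.
Half-life 0.277 d → k = ln 2 / 0.277 = 2.502 d⁻¹.
Applying C = C₀e^(−kt): 0.4700 × 0.6998 = 0.3289 mg/L.
Second outfall: C = (57.89·0.3289 + 2.900·7.450)/60.79 = 0.6686 mg/L.

0.669 mg/L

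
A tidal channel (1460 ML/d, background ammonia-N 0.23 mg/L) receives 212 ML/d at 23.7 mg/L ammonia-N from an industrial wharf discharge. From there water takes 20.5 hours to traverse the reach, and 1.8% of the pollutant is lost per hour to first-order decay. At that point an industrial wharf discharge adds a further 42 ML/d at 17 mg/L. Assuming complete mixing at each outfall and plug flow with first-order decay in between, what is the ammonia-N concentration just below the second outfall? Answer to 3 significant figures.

2.57 mg/L

Mass balance: C = (1460·0.2300 + 212.0·23.70) / 1672 = 5360/1672 = 3.206 mg/L; combined flow 1672 ML/d.
1.8%/h lost → k = −ln(1 − 0.018) = 0.01816 h⁻¹.
Applying C = C₀e^(−kt): 3.206 × 0.6891 = 2.209 mg/L.
Second outfall: C = (1672·2.209 + 42.00·17.00)/1714 = 2.572 mg/L.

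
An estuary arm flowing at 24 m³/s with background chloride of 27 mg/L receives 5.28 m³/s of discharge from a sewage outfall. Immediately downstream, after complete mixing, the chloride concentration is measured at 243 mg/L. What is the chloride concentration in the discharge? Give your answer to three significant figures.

Mass balance: 24.00·27.00 + 5.280·Cₑ = 29.28·243.0
→ Cₑ = (29.28·243.0 − 24.00·27.00) / 5.280 = 1225 mg/L.

1220 mg/L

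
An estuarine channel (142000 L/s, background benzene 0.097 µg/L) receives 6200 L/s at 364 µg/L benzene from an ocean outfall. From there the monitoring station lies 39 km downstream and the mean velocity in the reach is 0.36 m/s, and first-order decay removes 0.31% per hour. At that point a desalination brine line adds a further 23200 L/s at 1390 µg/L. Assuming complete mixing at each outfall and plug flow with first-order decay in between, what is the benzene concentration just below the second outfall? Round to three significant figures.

Mass balance: C = (142000·0.09700 + 6200·364.0) / 148200 = 2271000/148200 = 15.32 µg/L; combined flow 148200 L/s.
Travel time t = 39·1000 / 0.36 = 108300 s = 30.09 h.
0.31%/h lost → k = −ln(1 − 0.0031) = 0.003105 h⁻¹.
Applying C = C₀e^(−kt): 15.32 × 0.9108 = 13.95 µg/L.
At the second outfall, C = (148200·13.95 + 23200·1390) / (148200 + 23200) = 200.2 µg/L.

200 µg/L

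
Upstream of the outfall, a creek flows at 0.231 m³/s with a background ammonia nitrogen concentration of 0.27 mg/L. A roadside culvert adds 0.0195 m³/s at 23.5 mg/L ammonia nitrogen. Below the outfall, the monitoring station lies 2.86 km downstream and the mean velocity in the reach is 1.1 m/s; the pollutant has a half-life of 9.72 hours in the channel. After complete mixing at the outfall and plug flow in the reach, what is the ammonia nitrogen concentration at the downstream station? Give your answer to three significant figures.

1.97 mg/L

After mixing, C = (0.2310·0.2700 + 0.01950·23.50) / 0.2505 = 0.5206/0.2505 = 2.078 mg/L.
Travel time t = 2.86·1000 / 1.1 = 2600 s = 0.7222 h.
Half-life 9.72 h → k = ln 2 / 9.72 = 0.07131 h⁻¹ = 1.711 d⁻¹.
Decay over the reach: 2.078·exp(−kt) = 2.078·0.9498 = 1.974 mg/L.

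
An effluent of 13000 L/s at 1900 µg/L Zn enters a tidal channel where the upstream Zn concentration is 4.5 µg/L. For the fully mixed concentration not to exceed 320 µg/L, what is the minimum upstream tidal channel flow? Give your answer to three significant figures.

65100 L/s

Set C_mix = 320: (Q·4.500 + 13000·1900) / (Q + 13000) = 320
→ Q = 13000·(1900 − 320)/(320 − 4.500) = 65100 L/s.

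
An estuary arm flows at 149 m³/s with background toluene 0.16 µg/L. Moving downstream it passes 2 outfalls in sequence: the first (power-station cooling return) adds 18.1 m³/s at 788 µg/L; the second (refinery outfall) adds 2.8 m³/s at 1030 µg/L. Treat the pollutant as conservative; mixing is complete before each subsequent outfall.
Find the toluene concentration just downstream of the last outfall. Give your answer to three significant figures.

Outfall 1: combined Q = 167.1 m³/s; C = (149.0·0.1600 + 18.10·788.0)/167.1 = 85.50 µg/L.
Outfall 2: combined Q = 169.9 m³/s; C = (167.1·85.50 + 2.800·1030)/169.9 = 101.1 µg/L.

101 µg/L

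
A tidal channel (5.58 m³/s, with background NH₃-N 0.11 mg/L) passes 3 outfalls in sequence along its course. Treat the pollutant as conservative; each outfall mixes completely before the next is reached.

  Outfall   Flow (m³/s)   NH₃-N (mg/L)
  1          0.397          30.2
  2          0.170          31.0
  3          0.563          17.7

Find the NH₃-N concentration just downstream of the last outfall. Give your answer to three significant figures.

4.15 mg/L

After outfall 1: Q = 5.580 + 0.3970 = 5.977 m³/s; C = (5.580·0.1100 + 0.3970·30.20)/5.977 = 2.109 mg/L.
After outfall 2: Q = 5.977 + 0.1700 = 6.147 m³/s; C = (5.977·2.109 + 0.1700·31.00)/6.147 = 2.908 mg/L.
After outfall 3: Q = 6.147 + 0.5630 = 6.710 m³/s; C = (6.147·2.908 + 0.5630·17.70)/6.710 = 4.149 mg/L.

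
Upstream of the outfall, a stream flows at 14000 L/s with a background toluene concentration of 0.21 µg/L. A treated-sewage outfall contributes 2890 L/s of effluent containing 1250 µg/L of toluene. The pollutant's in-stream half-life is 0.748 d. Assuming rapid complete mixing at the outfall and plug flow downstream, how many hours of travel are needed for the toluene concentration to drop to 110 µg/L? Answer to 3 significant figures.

17.2 h

After mixing, C = (14000·0.2100 + 2890·1250) / 16890 = 3615000/16890 = 214.1 µg/L.
Half-life 0.748 d → k = ln 2 / 0.748 = 0.9267 d⁻¹.
214.1·exp(−k·t) = 110 → t = ln(214.1/110)/k = 62070 s = 17.24 h.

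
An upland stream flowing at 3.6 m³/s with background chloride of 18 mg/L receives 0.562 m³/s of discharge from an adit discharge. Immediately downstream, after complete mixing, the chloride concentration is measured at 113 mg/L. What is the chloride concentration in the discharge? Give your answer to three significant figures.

Mass balance: 3.600·18.00 + 0.5620·Cₑ = 4.162·113.0
→ Cₑ = (4.162·113.0 − 3.600·18.00) / 0.5620 = 721.5 mg/L.

722 mg/L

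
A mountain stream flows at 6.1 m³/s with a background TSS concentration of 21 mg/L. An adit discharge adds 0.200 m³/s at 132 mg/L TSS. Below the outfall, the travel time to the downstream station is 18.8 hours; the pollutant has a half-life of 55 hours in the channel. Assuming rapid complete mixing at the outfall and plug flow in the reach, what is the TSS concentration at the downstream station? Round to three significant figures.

19.4 mg/L

Mass balance: C = (6.100·21.00 + 0.2000·132.0) / 6.300 = 154.5/6.300 = 24.52 mg/L.
Half-life 55 h → k = ln 2 / 55 = 0.01260 h⁻¹ = 0.3025 d⁻¹.
First-order decay: C = 24.52·exp(−k·t) = 24.52·0.7890 = 19.35 mg/L.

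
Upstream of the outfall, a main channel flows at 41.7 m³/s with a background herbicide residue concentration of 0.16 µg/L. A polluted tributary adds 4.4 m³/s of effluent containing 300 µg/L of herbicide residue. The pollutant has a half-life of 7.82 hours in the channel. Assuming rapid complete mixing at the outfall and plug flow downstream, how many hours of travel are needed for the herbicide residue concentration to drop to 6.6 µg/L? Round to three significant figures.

Mixed concentration C = ΣQC/ΣQ = (41.70·0.1600 + 4.400·300.0) / 46.10 = 1327/46.10 = 28.78 µg/L.
Half-life 7.82 h → k = ln 2 / 7.82 = 0.08864 h⁻¹ = 2.127 d⁻¹.
28.78·exp(−k·t) = 6.6 → t = ln(28.78/6.6)/k = 59810 s = 16.61 h.

16.6 h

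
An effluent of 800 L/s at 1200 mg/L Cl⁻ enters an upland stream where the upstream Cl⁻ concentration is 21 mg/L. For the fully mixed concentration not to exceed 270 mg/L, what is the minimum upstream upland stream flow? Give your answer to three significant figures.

2990 L/s

Set C_mix = 270: (Q·21.00 + 800.0·1200) / (Q + 800.0) = 270
→ Q = 800.0·(1200 − 270)/(270 − 21.00) = 2988 L/s.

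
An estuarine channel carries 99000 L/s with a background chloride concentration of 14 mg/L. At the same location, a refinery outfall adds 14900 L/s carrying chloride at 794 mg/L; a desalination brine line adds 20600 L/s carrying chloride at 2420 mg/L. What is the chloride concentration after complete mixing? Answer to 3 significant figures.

469 mg/L

Conservation of mass: C = (99000·14.00 + 14900·794.0 + 20600·2420) / 134500 = 63070000/134500 = 468.9 mg/L.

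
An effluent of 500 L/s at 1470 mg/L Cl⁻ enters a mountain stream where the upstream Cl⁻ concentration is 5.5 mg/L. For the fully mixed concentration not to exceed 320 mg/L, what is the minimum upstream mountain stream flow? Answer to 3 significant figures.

Set C_mix = 320: (Q·5.500 + 500.0·1470) / (Q + 500.0) = 320
→ Q = 500.0·(1470 − 320)/(320 − 5.500) = 1828 L/s.

1830 L/s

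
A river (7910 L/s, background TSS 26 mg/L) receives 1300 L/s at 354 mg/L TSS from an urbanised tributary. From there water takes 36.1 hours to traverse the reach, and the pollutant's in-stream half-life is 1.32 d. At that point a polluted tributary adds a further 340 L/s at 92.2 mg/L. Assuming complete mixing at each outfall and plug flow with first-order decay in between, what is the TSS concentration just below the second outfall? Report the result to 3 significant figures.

34.9 mg/L

Mixed concentration C = ΣQC/ΣQ = (7910·26.00 + 1300·354.0) / 9210 = 665900/9210 = 72.30 mg/L; combined flow 9210 L/s.
Half-life 1.32 d → k = ln 2 / 1.32 = 0.5251 d⁻¹.
Decay over the reach: 72.30·exp(−kt) = 72.30·0.4539 = 32.82 mg/L.
At the second outfall, C = (9210·32.82 + 340.0·92.20) / (9210 + 340.0) = 34.93 mg/L.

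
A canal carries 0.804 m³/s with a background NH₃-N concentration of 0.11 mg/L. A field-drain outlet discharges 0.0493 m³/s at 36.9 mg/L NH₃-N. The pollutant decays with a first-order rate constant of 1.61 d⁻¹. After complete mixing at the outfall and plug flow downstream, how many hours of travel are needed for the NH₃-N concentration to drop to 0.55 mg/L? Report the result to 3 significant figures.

20.9 h

Flow-weighted average: C = (0.8040·0.1100 + 0.04930·36.90) / 0.8533 = 1.908/0.8533 = 2.236 mg/L.
2.236·exp(−k·t) = 0.55 → t = ln(2.236/0.55)/k = 75260 s = 20.90 h.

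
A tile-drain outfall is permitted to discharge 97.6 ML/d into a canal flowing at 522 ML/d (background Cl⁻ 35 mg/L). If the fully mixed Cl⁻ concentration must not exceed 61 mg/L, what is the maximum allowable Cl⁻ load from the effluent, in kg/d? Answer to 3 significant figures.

19500 kg/d

Mass balance at the limit: 522.0·35.00 + 97.60·Cₑ = 619.6·61 → Cₑ = 200.1 mg/L.
97.60 ML/d = 1.130 m³/s. Load = 1.130 m³/s × 200.1 g/m³ × 86 400 s/d = 19530 kg/d.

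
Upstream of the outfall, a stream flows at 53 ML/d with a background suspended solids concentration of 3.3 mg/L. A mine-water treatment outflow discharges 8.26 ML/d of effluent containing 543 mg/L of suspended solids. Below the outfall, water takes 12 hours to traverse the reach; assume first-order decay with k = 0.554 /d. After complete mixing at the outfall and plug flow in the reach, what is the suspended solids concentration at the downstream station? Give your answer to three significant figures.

57.7 mg/L

Conservation of mass: C = (53.00·3.300 + 8.260·543.0) / 61.26 = 4660/61.26 = 76.07 mg/L.
Applying C = C₀e^(−kt): 76.07 × 0.7581 = 57.67 mg/L.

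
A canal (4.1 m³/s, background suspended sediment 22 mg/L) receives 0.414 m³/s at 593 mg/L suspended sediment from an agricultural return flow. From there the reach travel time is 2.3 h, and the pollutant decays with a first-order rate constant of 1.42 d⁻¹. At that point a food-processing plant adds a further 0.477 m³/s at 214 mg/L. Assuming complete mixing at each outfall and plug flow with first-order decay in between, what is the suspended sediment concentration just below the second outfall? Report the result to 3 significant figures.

79.2 mg/L

Mixed concentration C = ΣQC/ΣQ = (4.100·22.00 + 0.4140·593.0) / 4.514 = 335.7/4.514 = 74.37 mg/L; combined flow 4.514 m³/s.
After decay, C = 74.37 × e^(−kt) = 74.37 × 0.8728 = 64.91 mg/L.
Second outfall: C = (4.514·64.91 + 0.4770·214.0)/4.991 = 79.16 mg/L.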